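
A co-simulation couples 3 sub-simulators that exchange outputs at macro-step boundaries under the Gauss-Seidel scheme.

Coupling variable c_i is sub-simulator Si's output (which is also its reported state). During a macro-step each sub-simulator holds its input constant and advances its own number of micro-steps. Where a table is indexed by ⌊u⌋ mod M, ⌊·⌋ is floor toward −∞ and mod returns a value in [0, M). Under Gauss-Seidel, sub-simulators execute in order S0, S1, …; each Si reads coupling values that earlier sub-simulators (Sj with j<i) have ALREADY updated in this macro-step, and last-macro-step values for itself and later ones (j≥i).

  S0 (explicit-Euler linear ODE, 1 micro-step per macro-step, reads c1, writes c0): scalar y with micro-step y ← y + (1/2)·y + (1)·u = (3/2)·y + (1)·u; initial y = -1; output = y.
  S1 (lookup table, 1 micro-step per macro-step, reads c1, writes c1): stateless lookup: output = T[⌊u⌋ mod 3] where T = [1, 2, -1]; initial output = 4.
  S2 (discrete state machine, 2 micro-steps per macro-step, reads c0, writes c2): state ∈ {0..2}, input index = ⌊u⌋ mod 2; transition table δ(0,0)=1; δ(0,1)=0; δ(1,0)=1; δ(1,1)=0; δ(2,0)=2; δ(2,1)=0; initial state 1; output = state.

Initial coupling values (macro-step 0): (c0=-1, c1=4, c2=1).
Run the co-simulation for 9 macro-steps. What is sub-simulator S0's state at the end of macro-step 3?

macro 1: S0 reads c1=4 → after 1×micro: 5/2; S1 reads c1=4 → after 1×micro: 2; S2 reads c0=5/2 → after 2×micro: 1 ⇒ (c0=5/2, c1=2, c2=1)
macro 2: S0 reads c1=2 → after 1×micro: 23/4; S1 reads c1=2 → after 1×micro: -1; S2 reads c0=23/4 → after 2×micro: 0 ⇒ (c0=23/4, c1=-1, c2=0)
macro 3: S0 reads c1=-1 → after 1×micro: 61/8; S1 reads c1=-1 → after 1×micro: -1; S2 reads c0=61/8 → after 2×micro: 0 ⇒ (c0=61/8, c1=-1, c2=0)
macro 4: S0 reads c1=-1 → after 1×micro: 167/16; S1 reads c1=-1 → after 1×micro: -1; S2 reads c0=167/16 → after 2×micro: 1 ⇒ (c0=167/16, c1=-1, c2=1)
macro 5: S0 reads c1=-1 → after 1×micro: 469/32; S1 reads c1=-1 → after 1×micro: -1; S2 reads c0=469/32 → after 2×micro: 1 ⇒ (c0=469/32, c1=-1, c2=1)
macro 6: S0 reads c1=-1 → after 1×micro: 1343/64; S1 reads c1=-1 → after 1×micro: -1; S2 reads c0=1343/64 → after 2×micro: 1 ⇒ (c0=1343/64, c1=-1, c2=1)
macro 7: S0 reads c1=-1 → after 1×micro: 3901/128; S1 reads c1=-1 → after 1×micro: -1; S2 reads c0=3901/128 → after 2×micro: 1 ⇒ (c0=3901/128, c1=-1, c2=1)
macro 8: S0 reads c1=-1 → after 1×micro: 11447/256; S1 reads c1=-1 → after 1×micro: -1; S2 reads c0=11447/256 → after 2×micro: 1 ⇒ (c0=11447/256, c1=-1, c2=1)
macro 9: S0 reads c1=-1 → after 1×micro: 33829/512; S1 reads c1=-1 → after 1×micro: -1; S2 reads c0=33829/512 → after 2×micro: 1 ⇒ (c0=33829/512, c1=-1, c2=1)

S0 state at macro-step 3 = 61/8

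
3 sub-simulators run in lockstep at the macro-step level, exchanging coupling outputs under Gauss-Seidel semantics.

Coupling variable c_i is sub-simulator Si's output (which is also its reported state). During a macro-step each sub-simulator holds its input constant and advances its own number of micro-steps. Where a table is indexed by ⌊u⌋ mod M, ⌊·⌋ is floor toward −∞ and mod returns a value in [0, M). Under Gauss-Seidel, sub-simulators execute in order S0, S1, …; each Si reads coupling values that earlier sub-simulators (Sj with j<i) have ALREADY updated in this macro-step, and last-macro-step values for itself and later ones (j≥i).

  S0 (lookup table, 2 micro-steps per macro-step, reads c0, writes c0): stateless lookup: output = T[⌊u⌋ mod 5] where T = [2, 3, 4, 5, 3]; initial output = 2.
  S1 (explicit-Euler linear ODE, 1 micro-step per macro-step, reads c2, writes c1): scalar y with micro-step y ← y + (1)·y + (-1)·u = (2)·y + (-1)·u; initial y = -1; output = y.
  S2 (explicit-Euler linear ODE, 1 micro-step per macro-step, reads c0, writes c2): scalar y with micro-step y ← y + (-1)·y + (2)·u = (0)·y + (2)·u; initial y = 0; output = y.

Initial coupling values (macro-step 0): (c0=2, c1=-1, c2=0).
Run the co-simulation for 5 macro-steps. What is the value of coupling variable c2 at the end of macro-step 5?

macro 1: S0 reads c0=2 → after 2×micro: 4; S1 reads c2=0 → after 1×micro: -2; S2 reads c0=4 → after 1×micro: 8 ⇒ (c0=4, c1=-2, c2=8)
macro 2: S0 reads c0=4 → after 2×micro: 3; S1 reads c2=8 → after 1×micro: -12; S2 reads c0=3 → after 1×micro: 6 ⇒ (c0=3, c1=-12, c2=6)
macro 3: S0 reads c0=3 → after 2×micro: 5; S1 reads c2=6 → after 1×micro: -30; S2 reads c0=5 → after 1×micro: 10 ⇒ (c0=5, c1=-30, c2=10)
macro 4: S0 reads c0=5 → after 2×micro: 2; S1 reads c2=10 → after 1×micro: -70; S2 reads c0=2 → after 1×micro: 4 ⇒ (c0=2, c1=-70, c2=4)
macro 5: S0 reads c0=2 → after 2×micro: 4; S1 reads c2=4 → after 1×micro: -144; S2 reads c0=4 → after 1×micro: 8 ⇒ (c0=4, c1=-144, c2=8)

c2 at macro-step 5 = 8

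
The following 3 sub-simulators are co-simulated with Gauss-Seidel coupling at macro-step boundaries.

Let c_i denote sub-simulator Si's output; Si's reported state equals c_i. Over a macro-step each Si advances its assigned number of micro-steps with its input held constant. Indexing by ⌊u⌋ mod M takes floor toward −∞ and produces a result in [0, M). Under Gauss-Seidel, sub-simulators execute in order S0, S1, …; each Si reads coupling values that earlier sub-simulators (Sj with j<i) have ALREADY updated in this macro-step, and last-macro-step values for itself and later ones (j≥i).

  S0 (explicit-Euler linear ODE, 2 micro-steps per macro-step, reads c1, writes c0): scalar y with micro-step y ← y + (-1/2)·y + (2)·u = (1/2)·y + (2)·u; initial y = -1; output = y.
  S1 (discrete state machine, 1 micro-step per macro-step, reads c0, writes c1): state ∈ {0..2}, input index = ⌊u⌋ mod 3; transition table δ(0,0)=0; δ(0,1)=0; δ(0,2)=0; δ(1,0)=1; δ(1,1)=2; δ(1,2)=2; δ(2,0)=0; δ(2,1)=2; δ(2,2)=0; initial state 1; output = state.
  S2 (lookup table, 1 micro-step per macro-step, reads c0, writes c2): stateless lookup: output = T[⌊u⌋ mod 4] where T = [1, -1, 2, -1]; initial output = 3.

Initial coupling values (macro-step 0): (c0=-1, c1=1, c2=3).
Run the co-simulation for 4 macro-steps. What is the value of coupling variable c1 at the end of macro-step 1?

macro 1: S0 reads c1=1 → after 2×micro: 11/4; S1 reads c0=11/4 → after 1×micro: 2; S2 reads c0=11/4 → after 1×micro: 2 ⇒ (c0=11/4, c1=2, c2=2)
macro 2: S0 reads c1=2 → after 2×micro: 107/16; S1 reads c0=107/16 → after 1×micro: 0; S2 reads c0=107/16 → after 1×micro: 2 ⇒ (c0=107/16, c1=0, c2=2)
macro 3: S0 reads c1=0 → after 2×micro: 107/64; S1 reads c0=107/64 → after 1×micro: 0; S2 reads c0=107/64 → after 1×micro: -1 ⇒ (c0=107/64, c1=0, c2=-1)
macro 4: S0 reads c1=0 → after 2×micro: 107/256; S1 reads c0=107/256 → after 1×micro: 0; S2 reads c0=107/256 → after 1×micro: 1 ⇒ (c0=107/256, c1=0, c2=1)

c1 at macro-step 1 = 2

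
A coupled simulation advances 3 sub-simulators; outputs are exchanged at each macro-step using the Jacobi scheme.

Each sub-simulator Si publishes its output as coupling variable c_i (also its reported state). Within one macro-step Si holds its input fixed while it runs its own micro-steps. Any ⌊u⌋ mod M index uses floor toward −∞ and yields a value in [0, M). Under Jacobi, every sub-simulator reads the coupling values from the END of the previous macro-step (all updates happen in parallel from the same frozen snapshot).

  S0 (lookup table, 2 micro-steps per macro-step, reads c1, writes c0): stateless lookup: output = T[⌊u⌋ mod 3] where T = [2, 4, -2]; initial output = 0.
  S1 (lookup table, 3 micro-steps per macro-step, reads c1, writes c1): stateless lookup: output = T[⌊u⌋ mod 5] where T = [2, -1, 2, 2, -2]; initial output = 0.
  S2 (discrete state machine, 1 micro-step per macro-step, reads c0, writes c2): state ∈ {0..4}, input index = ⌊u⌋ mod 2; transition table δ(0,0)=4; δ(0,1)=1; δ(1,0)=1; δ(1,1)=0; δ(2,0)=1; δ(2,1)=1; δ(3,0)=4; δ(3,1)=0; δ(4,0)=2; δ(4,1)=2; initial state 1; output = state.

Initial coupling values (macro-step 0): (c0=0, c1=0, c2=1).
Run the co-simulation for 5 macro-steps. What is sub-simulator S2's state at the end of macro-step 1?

macro 1: S0 reads c1=0 → after 2×micro: 2; S1 reads c1=0 → after 3×micro: 2; S2 reads c0=0 → after 1×micro: 1 ⇒ (c0=2, c1=2, c2=1)
macro 2: S0 reads c1=2 → after 2×micro: -2; S1 reads c1=2 → after 3×micro: 2; S2 reads c0=2 → after 1×micro: 1 ⇒ (c0=-2, c1=2, c2=1)
macro 3: S0 reads c1=2 → after 2×micro: -2; S1 reads c1=2 → after 3×micro: 2; S2 reads c0=-2 → after 1×micro: 1 ⇒ (c0=-2, c1=2, c2=1)
macro 4: S0 reads c1=2 → after 2×micro: -2; S1 reads c1=2 → after 3×micro: 2; S2 reads c0=-2 → after 1×micro: 1 ⇒ (c0=-2, c1=2, c2=1)
macro 5: S0 reads c1=2 → after 2×micro: -2; S1 reads c1=2 → after 3×micro: 2; S2 reads c0=-2 → after 1×micro: 1 ⇒ (c0=-2, c1=2, c2=1)

S2 state at macro-step 1 = 1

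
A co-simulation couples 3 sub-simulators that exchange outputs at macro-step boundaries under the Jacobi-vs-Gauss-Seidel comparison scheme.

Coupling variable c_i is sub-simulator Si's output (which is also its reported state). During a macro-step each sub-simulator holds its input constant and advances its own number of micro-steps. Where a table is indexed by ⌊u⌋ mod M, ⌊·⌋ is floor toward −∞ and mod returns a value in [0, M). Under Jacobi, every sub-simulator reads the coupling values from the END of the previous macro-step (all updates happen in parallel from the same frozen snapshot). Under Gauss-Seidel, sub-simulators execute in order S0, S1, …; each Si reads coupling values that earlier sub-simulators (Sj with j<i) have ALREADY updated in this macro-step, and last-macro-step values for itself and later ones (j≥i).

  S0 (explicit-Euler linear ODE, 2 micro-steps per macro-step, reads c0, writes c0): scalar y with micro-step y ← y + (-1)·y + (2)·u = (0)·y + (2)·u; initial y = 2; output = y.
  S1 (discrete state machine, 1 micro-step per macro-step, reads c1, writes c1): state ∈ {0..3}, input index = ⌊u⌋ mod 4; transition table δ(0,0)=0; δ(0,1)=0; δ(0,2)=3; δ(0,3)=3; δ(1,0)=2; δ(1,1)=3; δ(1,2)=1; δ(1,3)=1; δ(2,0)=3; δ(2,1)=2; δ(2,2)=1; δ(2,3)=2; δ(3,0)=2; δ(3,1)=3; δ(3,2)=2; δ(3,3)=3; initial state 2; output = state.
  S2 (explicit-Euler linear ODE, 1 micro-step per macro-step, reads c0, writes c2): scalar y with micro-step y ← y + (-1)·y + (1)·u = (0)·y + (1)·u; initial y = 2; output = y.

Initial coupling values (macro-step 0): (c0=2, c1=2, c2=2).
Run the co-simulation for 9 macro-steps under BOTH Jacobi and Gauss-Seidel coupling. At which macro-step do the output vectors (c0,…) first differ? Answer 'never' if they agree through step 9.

first divergence at macro-step: 1

[Jacobi] macro 1: S0 reads c0=2 → after 2×micro: 4; S1 reads c1=2 → after 1×micro: 1; S2 reads c0=2 → after 1×micro: 2 ⇒ (c0=4, c1=1, c2=2)
[Jacobi] macro 2: S0 reads c0=4 → after 2×micro: 8; S1 reads c1=1 → after 1×micro: 3; S2 reads c0=4 → after 1×micro: 4 ⇒ (c0=8, c1=3, c2=4)
[Jacobi] macro 3: S0 reads c0=8 → after 2×micro: 16; S1 reads c1=3 → after 1×micro: 3; S2 reads c0=8 → after 1×micro: 8 ⇒ (c0=16, c1=3, c2=8)
[Jacobi] macro 4: S0 reads c0=16 → after 2×micro: 32; S1 reads c1=3 → after 1×micro: 3; S2 reads c0=16 → after 1×micro: 16 ⇒ (c0=32, c1=3, c2=16)
[Jacobi] macro 5: S0 reads c0=32 → after 2×micro: 64; S1 reads c1=3 → after 1×micro: 3; S2 reads c0=32 → after 1×micro: 32 ⇒ (c0=64, c1=3, c2=32)
[Jacobi] macro 6: S0 reads c0=64 → after 2×micro: 128; S1 reads c1=3 → after 1×micro: 3; S2 reads c0=64 → after 1×micro: 64 ⇒ (c0=128, c1=3, c2=64)
[Jacobi] macro 7: S0 reads c0=128 → after 2×micro: 256; S1 reads c1=3 → after 1×micro: 3; S2 reads c0=128 → after 1×micro: 128 ⇒ (c0=256, c1=3, c2=128)
[Jacobi] macro 8: S0 reads c0=256 → after 2×micro: 512; S1 reads c1=3 → after 1×micro: 3; S2 reads c0=256 → after 1×micro: 256 ⇒ (c0=512, c1=3, c2=256)
[Jacobi] macro 9: S0 reads c0=512 → after 2×micro: 1024; S1 reads c1=3 → after 1×micro: 3; S2 reads c0=512 → after 1×micro: 512 ⇒ (c0=1024, c1=3, c2=512)
[Gauss-Seidel] macro 1: S0 reads c0=2 → after 2×micro: 4; S1 reads c1=2 → after 1×micro: 1; S2 reads c0=4 → after 1×micro: 4 ⇒ (c0=4, c1=1, c2=4)
[Gauss-Seidel] macro 2: S0 reads c0=4 → after 2×micro: 8; S1 reads c1=1 → after 1×micro: 3; S2 reads c0=8 → after 1×micro: 8 ⇒ (c0=8, c1=3, c2=8)
[Gauss-Seidel] macro 3: S0 reads c0=8 → after 2×micro: 16; S1 reads c1=3 → after 1×micro: 3; S2 reads c0=16 → after 1×micro: 16 ⇒ (c0=16, c1=3, c2=16)
[Gauss-Seidel] macro 4: S0 reads c0=16 → after 2×micro: 32; S1 reads c1=3 → after 1×micro: 3; S2 reads c0=32 → after 1×micro: 32 ⇒ (c0=32, c1=3, c2=32)
[Gauss-Seidel] macro 5: S0 reads c0=32 → after 2×micro: 64; S1 reads c1=3 → after 1×micro: 3; S2 reads c0=64 → after 1×micro: 64 ⇒ (c0=64, c1=3, c2=64)
[Gauss-Seidel] macro 6: S0 reads c0=64 → after 2×micro: 128; S1 reads c1=3 → after 1×micro: 3; S2 reads c0=128 → after 1×micro: 128 ⇒ (c0=128, c1=3, c2=128)
[Gauss-Seidel] macro 7: S0 reads c0=128 → after 2×micro: 256; S1 reads c1=3 → after 1×micro: 3; S2 reads c0=256 → after 1×micro: 256 ⇒ (c0=256, c1=3, c2=256)
[Gauss-Seidel] macro 8: S0 reads c0=256 → after 2×micro: 512; S1 reads c1=3 → after 1×micro: 3; S2 reads c0=512 → after 1×micro: 512 ⇒ (c0=512, c1=3, c2=512)
[Gauss-Seidel] macro 9: S0 reads c0=512 → after 2×micro: 1024; S1 reads c1=3 → after 1×micro: 3; S2 reads c0=1024 → after 1×micro: 1024 ⇒ (c0=1024, c1=3, c2=1024)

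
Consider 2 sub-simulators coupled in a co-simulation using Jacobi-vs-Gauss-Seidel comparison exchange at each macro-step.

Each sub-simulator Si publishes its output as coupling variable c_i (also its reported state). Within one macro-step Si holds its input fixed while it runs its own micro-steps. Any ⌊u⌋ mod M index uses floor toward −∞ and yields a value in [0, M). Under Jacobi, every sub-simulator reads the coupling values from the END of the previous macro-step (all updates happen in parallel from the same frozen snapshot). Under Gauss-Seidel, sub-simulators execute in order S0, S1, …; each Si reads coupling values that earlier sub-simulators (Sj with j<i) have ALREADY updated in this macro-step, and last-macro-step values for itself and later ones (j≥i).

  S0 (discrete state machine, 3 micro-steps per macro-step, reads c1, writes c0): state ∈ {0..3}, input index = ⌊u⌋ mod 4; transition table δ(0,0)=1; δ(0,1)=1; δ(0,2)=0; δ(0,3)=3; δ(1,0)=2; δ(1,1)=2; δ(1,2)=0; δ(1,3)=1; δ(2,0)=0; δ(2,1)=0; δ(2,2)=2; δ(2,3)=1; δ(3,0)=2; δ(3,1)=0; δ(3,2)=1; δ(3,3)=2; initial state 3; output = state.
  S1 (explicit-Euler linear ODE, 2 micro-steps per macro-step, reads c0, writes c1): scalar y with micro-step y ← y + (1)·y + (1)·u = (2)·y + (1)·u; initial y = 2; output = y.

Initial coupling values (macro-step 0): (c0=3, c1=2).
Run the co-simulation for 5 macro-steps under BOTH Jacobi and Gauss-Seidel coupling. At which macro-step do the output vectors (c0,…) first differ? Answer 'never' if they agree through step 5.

first divergence at macro-step: 1

[Jacobi] macro 1: S0 reads c1=2 → after 3×micro: 0; S1 reads c0=3 → after 2×micro: 17 ⇒ (c0=0, c1=17)
[Jacobi] macro 2: S0 reads c1=17 → after 3×micro: 0; S1 reads c0=0 → after 2×micro: 68 ⇒ (c0=0, c1=68)
[Jacobi] macro 3: S0 reads c1=68 → after 3×micro: 0; S1 reads c0=0 → after 2×micro: 272 ⇒ (c0=0, c1=272)
[Jacobi] macro 4: S0 reads c1=272 → after 3×micro: 0; S1 reads c0=0 → after 2×micro: 1088 ⇒ (c0=0, c1=1088)
[Jacobi] macro 5: S0 reads c1=1088 → after 3×micro: 0; S1 reads c0=0 → after 2×micro: 4352 ⇒ (c0=0, c1=4352)
[Gauss-Seidel] macro 1: S0 reads c1=2 → after 3×micro: 0; S1 reads c0=0 → after 2×micro: 8 ⇒ (c0=0, c1=8)
[Gauss-Seidel] macro 2: S0 reads c1=8 → after 3×micro: 0; S1 reads c0=0 → after 2×micro: 32 ⇒ (c0=0, c1=32)
[Gauss-Seidel] macro 3: S0 reads c1=32 → after 3×micro: 0; S1 reads c0=0 → after 2×micro: 128 ⇒ (c0=0, c1=128)
[Gauss-Seidel] macro 4: S0 reads c1=128 → after 3×micro: 0; S1 reads c0=0 → after 2×micro: 512 ⇒ (c0=0, c1=512)
[Gauss-Seidel] macro 5: S0 reads c1=512 → after 3×micro: 0; S1 reads c0=0 → after 2×micro: 2048 ⇒ (c0=0, c1=2048)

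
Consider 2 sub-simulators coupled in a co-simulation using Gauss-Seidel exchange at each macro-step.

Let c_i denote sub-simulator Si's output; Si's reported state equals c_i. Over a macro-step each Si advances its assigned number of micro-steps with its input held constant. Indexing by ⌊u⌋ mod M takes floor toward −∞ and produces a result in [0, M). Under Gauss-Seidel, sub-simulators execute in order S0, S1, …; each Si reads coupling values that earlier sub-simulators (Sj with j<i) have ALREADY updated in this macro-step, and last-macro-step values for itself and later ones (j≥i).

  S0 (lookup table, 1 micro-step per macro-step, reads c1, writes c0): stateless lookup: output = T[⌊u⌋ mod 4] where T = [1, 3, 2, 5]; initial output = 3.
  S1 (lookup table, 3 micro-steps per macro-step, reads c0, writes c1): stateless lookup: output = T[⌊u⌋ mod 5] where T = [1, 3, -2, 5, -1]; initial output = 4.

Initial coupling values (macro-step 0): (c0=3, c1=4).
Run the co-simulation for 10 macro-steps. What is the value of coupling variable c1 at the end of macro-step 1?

macro 1: S0 reads c1=4 → after 1×micro: 1; S1 reads c0=1 → after 3×micro: 3 ⇒ (c0=1, c1=3)
macro 2: S0 reads c1=3 → after 1×micro: 5; S1 reads c0=5 → after 3×micro: 1 ⇒ (c0=5, c1=1)
macro 3: S0 reads c1=1 → after 1×micro: 3; S1 reads c0=3 → after 3×micro: 5 ⇒ (c0=3, c1=5)
macro 4: S0 reads c1=5 → after 1×micro: 3; S1 reads c0=3 → after 3×micro: 5 ⇒ (c0=3, c1=5)
macro 5: S0 reads c1=5 → after 1×micro: 3; S1 reads c0=3 → after 3×micro: 5 ⇒ (c0=3, c1=5)
macro 6: S0 reads c1=5 → after 1×micro: 3; S1 reads c0=3 → after 3×micro: 5 ⇒ (c0=3, c1=5)
macro 7: S0 reads c1=5 → after 1×micro: 3; S1 reads c0=3 → after 3×micro: 5 ⇒ (c0=3, c1=5)
macro 8: S0 reads c1=5 → after 1×micro: 3; S1 reads c0=3 → after 3×micro: 5 ⇒ (c0=3, c1=5)
macro 9: S0 reads c1=5 → after 1×micro: 3; S1 reads c0=3 → after 3×micro: 5 ⇒ (c0=3, c1=5)
macro 10: S0 reads c1=5 → after 1×micro: 3; S1 reads c0=3 → after 3×micro: 5 ⇒ (c0=3, c1=5)

c1 at macro-step 1 = 3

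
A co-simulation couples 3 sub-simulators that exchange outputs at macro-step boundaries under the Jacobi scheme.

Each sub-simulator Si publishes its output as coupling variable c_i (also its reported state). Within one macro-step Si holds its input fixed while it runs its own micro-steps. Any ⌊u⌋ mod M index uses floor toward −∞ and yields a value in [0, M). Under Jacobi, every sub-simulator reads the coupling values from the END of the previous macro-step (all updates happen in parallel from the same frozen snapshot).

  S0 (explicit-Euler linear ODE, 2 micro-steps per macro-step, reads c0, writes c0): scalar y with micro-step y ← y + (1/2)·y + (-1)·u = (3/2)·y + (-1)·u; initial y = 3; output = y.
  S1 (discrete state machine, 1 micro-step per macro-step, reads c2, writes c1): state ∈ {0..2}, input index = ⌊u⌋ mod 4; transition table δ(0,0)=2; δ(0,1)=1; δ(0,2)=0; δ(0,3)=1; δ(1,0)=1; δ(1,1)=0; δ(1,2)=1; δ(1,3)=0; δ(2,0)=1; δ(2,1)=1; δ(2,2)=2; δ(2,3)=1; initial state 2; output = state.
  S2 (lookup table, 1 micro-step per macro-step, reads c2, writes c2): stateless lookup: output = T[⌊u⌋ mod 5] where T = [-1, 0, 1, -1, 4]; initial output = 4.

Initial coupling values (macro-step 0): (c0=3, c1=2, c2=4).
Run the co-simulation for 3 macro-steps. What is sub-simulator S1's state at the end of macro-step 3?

S1 state at macro-step 3 = 1

macro 1: S0 reads c0=3 → after 2×micro: -3/4; S1 reads c2=4 → after 1×micro: 1; S2 reads c2=4 → after 1×micro: 4 ⇒ (c0=-3/4, c1=1, c2=4)
macro 2: S0 reads c0=-3/4 → after 2×micro: 3/16; S1 reads c2=4 → after 1×micro: 1; S2 reads c2=4 → after 1×micro: 4 ⇒ (c0=3/16, c1=1, c2=4)
macro 3: S0 reads c0=3/16 → after 2×micro: -3/64; S1 reads c2=4 → after 1×micro: 1; S2 reads c2=4 → after 1×micro: 4 ⇒ (c0=-3/64, c1=1, c2=4)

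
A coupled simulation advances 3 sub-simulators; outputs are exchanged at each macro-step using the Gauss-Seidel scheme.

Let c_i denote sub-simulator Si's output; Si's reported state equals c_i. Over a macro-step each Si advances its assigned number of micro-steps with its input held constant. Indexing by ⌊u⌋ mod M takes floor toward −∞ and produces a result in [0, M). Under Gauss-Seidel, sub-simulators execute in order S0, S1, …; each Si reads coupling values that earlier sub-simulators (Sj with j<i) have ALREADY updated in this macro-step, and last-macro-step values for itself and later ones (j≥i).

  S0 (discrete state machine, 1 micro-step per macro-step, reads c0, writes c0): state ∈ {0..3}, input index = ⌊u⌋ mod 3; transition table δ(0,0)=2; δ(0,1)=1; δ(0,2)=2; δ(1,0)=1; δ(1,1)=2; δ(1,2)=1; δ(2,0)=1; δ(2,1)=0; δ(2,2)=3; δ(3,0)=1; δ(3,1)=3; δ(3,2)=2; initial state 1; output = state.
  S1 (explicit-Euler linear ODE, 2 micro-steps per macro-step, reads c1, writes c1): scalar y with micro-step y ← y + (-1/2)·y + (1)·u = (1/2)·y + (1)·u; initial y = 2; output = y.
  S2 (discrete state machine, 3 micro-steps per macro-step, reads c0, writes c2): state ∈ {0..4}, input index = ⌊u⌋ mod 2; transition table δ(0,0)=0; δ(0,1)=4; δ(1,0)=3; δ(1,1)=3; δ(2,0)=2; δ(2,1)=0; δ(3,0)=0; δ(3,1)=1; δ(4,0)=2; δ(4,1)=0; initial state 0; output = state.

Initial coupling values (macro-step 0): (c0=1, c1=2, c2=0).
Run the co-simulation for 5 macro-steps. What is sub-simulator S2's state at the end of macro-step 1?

S2 state at macro-step 1 = 0

macro 1: S0 reads c0=1 → after 1×micro: 2; S1 reads c1=2 → after 2×micro: 7/2; S2 reads c0=2 → after 3×micro: 0 ⇒ (c0=2, c1=7/2, c2=0)
macro 2: S0 reads c0=2 → after 1×micro: 3; S1 reads c1=7/2 → after 2×micro: 49/8; S2 reads c0=3 → after 3×micro: 4 ⇒ (c0=3, c1=49/8, c2=4)
macro 3: S0 reads c0=3 → after 1×micro: 1; S1 reads c1=49/8 → after 2×micro: 343/32; S2 reads c0=1 → after 3×micro: 0 ⇒ (c0=1, c1=343/32, c2=0)
macro 4: S0 reads c0=1 → after 1×micro: 2; S1 reads c1=343/32 → after 2×micro: 2401/128; S2 reads c0=2 → after 3×micro: 0 ⇒ (c0=2, c1=2401/128, c2=0)
macro 5: S0 reads c0=2 → after 1×micro: 3; S1 reads c1=2401/128 → after 2×micro: 16807/512; S2 reads c0=3 → after 3×micro: 4 ⇒ (c0=3, c1=16807/512, c2=4)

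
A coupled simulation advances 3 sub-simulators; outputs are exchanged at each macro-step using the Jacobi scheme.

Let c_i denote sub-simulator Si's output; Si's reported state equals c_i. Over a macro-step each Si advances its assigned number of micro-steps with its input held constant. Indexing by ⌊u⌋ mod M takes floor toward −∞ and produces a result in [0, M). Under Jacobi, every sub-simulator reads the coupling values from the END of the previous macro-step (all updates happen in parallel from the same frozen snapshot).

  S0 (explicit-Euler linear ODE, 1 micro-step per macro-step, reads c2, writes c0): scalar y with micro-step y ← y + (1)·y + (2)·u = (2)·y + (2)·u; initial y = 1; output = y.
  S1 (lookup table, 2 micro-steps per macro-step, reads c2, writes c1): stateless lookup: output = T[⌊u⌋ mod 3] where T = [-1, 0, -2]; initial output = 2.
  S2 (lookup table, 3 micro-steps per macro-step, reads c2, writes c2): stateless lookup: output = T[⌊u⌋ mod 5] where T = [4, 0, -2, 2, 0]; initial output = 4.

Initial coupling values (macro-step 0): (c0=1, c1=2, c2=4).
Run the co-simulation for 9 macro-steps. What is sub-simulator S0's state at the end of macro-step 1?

S0 state at macro-step 1 = 10

macro 1: S0 reads c2=4 → after 1×micro: 10; S1 reads c2=4 → after 2×micro: 0; S2 reads c2=4 → after 3×micro: 0 ⇒ (c0=10, c1=0, c2=0)
macro 2: S0 reads c2=0 → after 1×micro: 20; S1 reads c2=0 → after 2×micro: -1; S2 reads c2=0 → after 3×micro: 4 ⇒ (c0=20, c1=-1, c2=4)
macro 3: S0 reads c2=4 → after 1×micro: 48; S1 reads c2=4 → after 2×micro: 0; S2 reads c2=4 → after 3×micro: 0 ⇒ (c0=48, c1=0, c2=0)
macro 4: S0 reads c2=0 → after 1×micro: 96; S1 reads c2=0 → after 2×micro: -1; S2 reads c2=0 → after 3×micro: 4 ⇒ (c0=96, c1=-1, c2=4)
macro 5: S0 reads c2=4 → after 1×micro: 200; S1 reads c2=4 → after 2×micro: 0; S2 reads c2=4 → after 3×micro: 0 ⇒ (c0=200, c1=0, c2=0)
macro 6: S0 reads c2=0 → after 1×micro: 400; S1 reads c2=0 → after 2×micro: -1; S2 reads c2=0 → after 3×micro: 4 ⇒ (c0=400, c1=-1, c2=4)
macro 7: S0 reads c2=4 → after 1×micro: 808; S1 reads c2=4 → after 2×micro: 0; S2 reads c2=4 → after 3×micro: 0 ⇒ (c0=808, c1=0, c2=0)
macro 8: S0 reads c2=0 → after 1×micro: 1616; S1 reads c2=0 → after 2×micro: -1; S2 reads c2=0 → after 3×micro: 4 ⇒ (c0=1616, c1=-1, c2=4)
macro 9: S0 reads c2=4 → after 1×micro: 3240; S1 reads c2=4 → after 2×micro: 0; S2 reads c2=4 → after 3×micro: 0 ⇒ (c0=3240, c1=0, c2=0)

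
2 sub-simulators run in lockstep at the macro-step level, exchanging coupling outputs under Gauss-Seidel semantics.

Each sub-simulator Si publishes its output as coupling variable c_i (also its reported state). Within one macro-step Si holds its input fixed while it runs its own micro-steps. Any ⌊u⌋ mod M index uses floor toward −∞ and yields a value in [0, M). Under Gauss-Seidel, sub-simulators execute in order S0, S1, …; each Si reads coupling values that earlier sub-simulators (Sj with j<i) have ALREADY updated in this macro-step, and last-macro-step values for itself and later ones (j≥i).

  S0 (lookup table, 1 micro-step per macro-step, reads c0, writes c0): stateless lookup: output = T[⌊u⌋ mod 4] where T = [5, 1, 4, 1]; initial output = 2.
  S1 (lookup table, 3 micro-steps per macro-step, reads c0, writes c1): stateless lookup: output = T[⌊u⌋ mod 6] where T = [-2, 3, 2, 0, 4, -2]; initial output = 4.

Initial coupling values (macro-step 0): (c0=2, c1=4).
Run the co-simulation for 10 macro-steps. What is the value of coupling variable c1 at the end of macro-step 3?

macro 1: S0 reads c0=2 → after 1×micro: 4; S1 reads c0=4 → after 3×micro: 4 ⇒ (c0=4, c1=4)
macro 2: S0 reads c0=4 → after 1×micro: 5; S1 reads c0=5 → after 3×micro: -2 ⇒ (c0=5, c1=-2)
macro 3: S0 reads c0=5 → after 1×micro: 1; S1 reads c0=1 → after 3×micro: 3 ⇒ (c0=1, c1=3)
macro 4: S0 reads c0=1 → after 1×micro: 1; S1 reads c0=1 → after 3×micro: 3 ⇒ (c0=1, c1=3)
macro 5: S0 reads c0=1 → after 1×micro: 1; S1 reads c0=1 → after 3×micro: 3 ⇒ (c0=1, c1=3)
macro 6: S0 reads c0=1 → after 1×micro: 1; S1 reads c0=1 → after 3×micro: 3 ⇒ (c0=1, c1=3)
macro 7: S0 reads c0=1 → after 1×micro: 1; S1 reads c0=1 → after 3×micro: 3 ⇒ (c0=1, c1=3)
macro 8: S0 reads c0=1 → after 1×micro: 1; S1 reads c0=1 → after 3×micro: 3 ⇒ (c0=1, c1=3)
macro 9: S0 reads c0=1 → after 1×micro: 1; S1 reads c0=1 → after 3×micro: 3 ⇒ (c0=1, c1=3)
macro 10: S0 reads c0=1 → after 1×micro: 1; S1 reads c0=1 → after 3×micro: 3 ⇒ (c0=1, c1=3)

c1 at macro-step 3 = 3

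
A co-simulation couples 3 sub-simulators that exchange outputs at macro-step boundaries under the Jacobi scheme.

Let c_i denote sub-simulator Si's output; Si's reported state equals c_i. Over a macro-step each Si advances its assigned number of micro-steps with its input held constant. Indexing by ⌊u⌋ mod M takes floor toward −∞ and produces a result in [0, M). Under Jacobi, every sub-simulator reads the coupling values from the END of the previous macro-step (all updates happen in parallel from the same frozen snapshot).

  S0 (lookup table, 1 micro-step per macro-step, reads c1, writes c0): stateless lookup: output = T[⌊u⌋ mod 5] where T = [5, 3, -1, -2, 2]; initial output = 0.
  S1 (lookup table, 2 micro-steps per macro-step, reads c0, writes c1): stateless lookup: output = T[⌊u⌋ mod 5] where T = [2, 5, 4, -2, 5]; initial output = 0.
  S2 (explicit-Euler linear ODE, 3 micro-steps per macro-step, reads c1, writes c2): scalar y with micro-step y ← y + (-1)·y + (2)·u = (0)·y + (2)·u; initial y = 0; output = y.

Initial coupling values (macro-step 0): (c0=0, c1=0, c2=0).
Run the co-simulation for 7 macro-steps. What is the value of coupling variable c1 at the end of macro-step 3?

macro 1: S0 reads c1=0 → after 1×micro: 5; S1 reads c0=0 → after 2×micro: 2; S2 reads c1=0 → after 3×micro: 0 ⇒ (c0=5, c1=2, c2=0)
macro 2: S0 reads c1=2 → after 1×micro: -1; S1 reads c0=5 → after 2×micro: 2; S2 reads c1=2 → after 3×micro: 4 ⇒ (c0=-1, c1=2, c2=4)
macro 3: S0 reads c1=2 → after 1×micro: -1; S1 reads c0=-1 → after 2×micro: 5; S2 reads c1=2 → after 3×micro: 4 ⇒ (c0=-1, c1=5, c2=4)
macro 4: S0 reads c1=5 → after 1×micro: 5; S1 reads c0=-1 → after 2×micro: 5; S2 reads c1=5 → after 3×micro: 10 ⇒ (c0=5, c1=5, c2=10)
macro 5: S0 reads c1=5 → after 1×micro: 5; S1 reads c0=5 → after 2×micro: 2; S2 reads c1=5 → after 3×micro: 10 ⇒ (c0=5, c1=2, c2=10)
macro 6: S0 reads c1=2 → after 1×micro: -1; S1 reads c0=5 → after 2×micro: 2; S2 reads c1=2 → after 3×micro: 4 ⇒ (c0=-1, c1=2, c2=4)
macro 7: S0 reads c1=2 → after 1×micro: -1; S1 reads c0=-1 → after 2×micro: 5; S2 reads c1=2 → after 3×micro: 4 ⇒ (c0=-1, c1=5, c2=4)

c1 at macro-step 3 = 5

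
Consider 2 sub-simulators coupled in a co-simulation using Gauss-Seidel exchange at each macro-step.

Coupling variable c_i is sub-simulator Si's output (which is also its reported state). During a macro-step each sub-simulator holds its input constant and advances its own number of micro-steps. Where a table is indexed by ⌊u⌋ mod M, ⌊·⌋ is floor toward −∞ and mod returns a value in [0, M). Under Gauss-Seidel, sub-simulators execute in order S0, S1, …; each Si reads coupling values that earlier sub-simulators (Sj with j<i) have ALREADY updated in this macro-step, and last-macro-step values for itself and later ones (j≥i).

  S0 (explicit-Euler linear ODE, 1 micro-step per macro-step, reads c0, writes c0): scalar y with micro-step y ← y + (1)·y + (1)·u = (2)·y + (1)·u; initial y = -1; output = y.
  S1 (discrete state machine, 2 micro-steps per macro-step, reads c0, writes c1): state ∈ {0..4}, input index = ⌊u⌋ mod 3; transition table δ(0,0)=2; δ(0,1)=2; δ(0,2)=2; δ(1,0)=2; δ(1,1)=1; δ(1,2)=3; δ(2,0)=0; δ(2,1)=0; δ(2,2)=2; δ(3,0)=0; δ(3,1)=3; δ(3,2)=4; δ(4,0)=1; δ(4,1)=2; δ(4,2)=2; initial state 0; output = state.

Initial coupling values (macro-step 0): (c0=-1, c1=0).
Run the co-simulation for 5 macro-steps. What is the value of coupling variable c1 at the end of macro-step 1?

macro 1: S0 reads c0=-1 → after 1×micro: -3; S1 reads c0=-3 → after 2×micro: 0 ⇒ (c0=-3, c1=0)
macro 2: S0 reads c0=-3 → after 1×micro: -9; S1 reads c0=-9 → after 2×micro: 0 ⇒ (c0=-9, c1=0)
macro 3: S0 reads c0=-9 → after 1×micro: -27; S1 reads c0=-27 → after 2×micro: 0 ⇒ (c0=-27, c1=0)
macro 4: S0 reads c0=-27 → after 1×micro: -81; S1 reads c0=-81 → after 2×micro: 0 ⇒ (c0=-81, c1=0)
macro 5: S0 reads c0=-81 → after 1×micro: -243; S1 reads c0=-243 → after 2×micro: 0 ⇒ (c0=-243, c1=0)

c1 at macro-step 1 = 0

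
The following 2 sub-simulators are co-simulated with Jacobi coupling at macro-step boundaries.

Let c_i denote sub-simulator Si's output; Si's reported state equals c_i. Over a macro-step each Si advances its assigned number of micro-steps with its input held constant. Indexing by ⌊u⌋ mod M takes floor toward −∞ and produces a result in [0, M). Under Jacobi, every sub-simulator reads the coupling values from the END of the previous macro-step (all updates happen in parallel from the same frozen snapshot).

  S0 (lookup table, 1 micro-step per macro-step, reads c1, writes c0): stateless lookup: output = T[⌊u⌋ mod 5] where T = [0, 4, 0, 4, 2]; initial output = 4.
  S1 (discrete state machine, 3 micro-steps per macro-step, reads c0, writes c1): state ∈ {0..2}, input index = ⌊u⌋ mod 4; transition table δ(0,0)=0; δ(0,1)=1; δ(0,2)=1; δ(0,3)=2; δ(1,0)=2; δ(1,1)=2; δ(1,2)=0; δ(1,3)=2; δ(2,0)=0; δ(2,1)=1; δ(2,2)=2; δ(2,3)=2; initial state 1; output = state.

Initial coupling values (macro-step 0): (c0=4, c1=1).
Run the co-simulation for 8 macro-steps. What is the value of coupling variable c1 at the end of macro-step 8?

c1 at macro-step 8 = 0

macro 1: S0 reads c1=1 → after 1×micro: 4; S1 reads c0=4 → after 3×micro: 0 ⇒ (c0=4, c1=0)
macro 2: S0 reads c1=0 → after 1×micro: 0; S1 reads c0=4 → after 3×micro: 0 ⇒ (c0=0, c1=0)
macro 3: S0 reads c1=0 → after 1×micro: 0; S1 reads c0=0 → after 3×micro: 0 ⇒ (c0=0, c1=0)
macro 4: S0 reads c1=0 → after 1×micro: 0; S1 reads c0=0 → after 3×micro: 0 ⇒ (c0=0, c1=0)
macro 5: S0 reads c1=0 → after 1×micro: 0; S1 reads c0=0 → after 3×micro: 0 ⇒ (c0=0, c1=0)
macro 6: S0 reads c1=0 → after 1×micro: 0; S1 reads c0=0 → after 3×micro: 0 ⇒ (c0=0, c1=0)
macro 7: S0 reads c1=0 → after 1×micro: 0; S1 reads c0=0 → after 3×micro: 0 ⇒ (c0=0, c1=0)
macro 8: S0 reads c1=0 → after 1×micro: 0; S1 reads c0=0 → after 3×micro: 0 ⇒ (c0=0, c1=0)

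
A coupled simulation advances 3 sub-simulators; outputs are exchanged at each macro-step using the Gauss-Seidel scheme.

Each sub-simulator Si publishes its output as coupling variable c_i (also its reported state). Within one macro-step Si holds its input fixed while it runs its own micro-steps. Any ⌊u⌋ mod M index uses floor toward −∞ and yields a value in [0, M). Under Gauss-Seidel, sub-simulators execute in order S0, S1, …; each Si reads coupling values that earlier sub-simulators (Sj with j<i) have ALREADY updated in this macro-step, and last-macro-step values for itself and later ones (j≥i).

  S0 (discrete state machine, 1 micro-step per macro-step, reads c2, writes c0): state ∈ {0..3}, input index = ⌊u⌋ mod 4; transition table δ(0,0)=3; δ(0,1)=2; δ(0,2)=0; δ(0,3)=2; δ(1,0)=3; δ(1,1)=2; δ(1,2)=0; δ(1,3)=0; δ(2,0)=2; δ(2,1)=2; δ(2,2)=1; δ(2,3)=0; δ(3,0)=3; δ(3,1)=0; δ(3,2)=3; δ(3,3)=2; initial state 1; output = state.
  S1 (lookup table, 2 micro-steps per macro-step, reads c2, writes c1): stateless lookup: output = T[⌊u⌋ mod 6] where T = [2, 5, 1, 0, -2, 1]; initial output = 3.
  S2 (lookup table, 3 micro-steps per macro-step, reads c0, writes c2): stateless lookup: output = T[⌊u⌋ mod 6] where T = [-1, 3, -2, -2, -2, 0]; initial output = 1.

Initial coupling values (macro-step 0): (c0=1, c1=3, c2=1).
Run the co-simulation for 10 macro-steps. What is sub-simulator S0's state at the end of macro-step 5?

macro 1: S0 reads c2=1 → after 1×micro: 2; S1 reads c2=1 → after 2×micro: 5; S2 reads c0=2 → after 3×micro: -2 ⇒ (c0=2, c1=5, c2=-2)
macro 2: S0 reads c2=-2 → after 1×micro: 1; S1 reads c2=-2 → after 2×micro: -2; S2 reads c0=1 → after 3×micro: 3 ⇒ (c0=1, c1=-2, c2=3)
macro 3: S0 reads c2=3 → after 1×micro: 0; S1 reads c2=3 → after 2×micro: 0; S2 reads c0=0 → after 3×micro: -1 ⇒ (c0=0, c1=0, c2=-1)
macro 4: S0 reads c2=-1 → after 1×micro: 2; S1 reads c2=-1 → after 2×micro: 1; S2 reads c0=2 → after 3×micro: -2 ⇒ (c0=2, c1=1, c2=-2)
macro 5: S0 reads c2=-2 → after 1×micro: 1; S1 reads c2=-2 → after 2×micro: -2; S2 reads c0=1 → after 3×micro: 3 ⇒ (c0=1, c1=-2, c2=3)
macro 6: S0 reads c2=3 → after 1×micro: 0; S1 reads c2=3 → after 2×micro: 0; S2 reads c0=0 → after 3×micro: -1 ⇒ (c0=0, c1=0, c2=-1)
macro 7: S0 reads c2=-1 → after 1×micro: 2; S1 reads c2=-1 → after 2×micro: 1; S2 reads c0=2 → after 3×micro: -2 ⇒ (c0=2, c1=1, c2=-2)
macro 8: S0 reads c2=-2 → after 1×micro: 1; S1 reads c2=-2 → after 2×micro: -2; S2 reads c0=1 → after 3×micro: 3 ⇒ (c0=1, c1=-2, c2=3)
macro 9: S0 reads c2=3 → after 1×micro: 0; S1 reads c2=3 → after 2×micro: 0; S2 reads c0=0 → after 3×micro: -1 ⇒ (c0=0, c1=0, c2=-1)
macro 10: S0 reads c2=-1 → after 1×micro: 2; S1 reads c2=-1 → after 2×micro: 1; S2 reads c0=2 → after 3×micro: -2 ⇒ (c0=2, c1=1, c2=-2)

S0 state at macro-step 5 = 1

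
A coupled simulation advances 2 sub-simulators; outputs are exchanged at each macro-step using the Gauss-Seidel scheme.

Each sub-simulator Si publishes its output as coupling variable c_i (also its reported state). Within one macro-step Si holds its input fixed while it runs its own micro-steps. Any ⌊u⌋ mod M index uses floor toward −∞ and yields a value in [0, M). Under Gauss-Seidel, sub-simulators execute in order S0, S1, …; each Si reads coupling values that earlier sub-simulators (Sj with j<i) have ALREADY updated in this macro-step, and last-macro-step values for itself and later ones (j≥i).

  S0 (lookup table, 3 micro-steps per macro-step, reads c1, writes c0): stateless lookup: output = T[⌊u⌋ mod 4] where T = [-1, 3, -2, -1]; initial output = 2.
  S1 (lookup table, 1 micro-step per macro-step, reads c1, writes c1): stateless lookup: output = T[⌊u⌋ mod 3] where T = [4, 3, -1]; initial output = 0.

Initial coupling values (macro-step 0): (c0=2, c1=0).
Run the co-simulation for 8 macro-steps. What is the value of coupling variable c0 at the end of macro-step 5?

macro 1: S0 reads c1=0 → after 3×micro: -1; S1 reads c1=0 → after 1×micro: 4 ⇒ (c0=-1, c1=4)
macro 2: S0 reads c1=4 → after 3×micro: -1; S1 reads c1=4 → after 1×micro: 3 ⇒ (c0=-1, c1=3)
macro 3: S0 reads c1=3 → after 3×micro: -1; S1 reads c1=3 → after 1×micro: 4 ⇒ (c0=-1, c1=4)
macro 4: S0 reads c1=4 → after 3×micro: -1; S1 reads c1=4 → after 1×micro: 3 ⇒ (c0=-1, c1=3)
macro 5: S0 reads c1=3 → after 3×micro: -1; S1 reads c1=3 → after 1×micro: 4 ⇒ (c0=-1, c1=4)
macro 6: S0 reads c1=4 → after 3×micro: -1; S1 reads c1=4 → after 1×micro: 3 ⇒ (c0=-1, c1=3)
macro 7: S0 reads c1=3 → after 3×micro: -1; S1 reads c1=3 → after 1×micro: 4 ⇒ (c0=-1, c1=4)
macro 8: S0 reads c1=4 → after 3×micro: -1; S1 reads c1=4 → after 1×micro: 3 ⇒ (c0=-1, c1=3)

c0 at macro-step 5 = -1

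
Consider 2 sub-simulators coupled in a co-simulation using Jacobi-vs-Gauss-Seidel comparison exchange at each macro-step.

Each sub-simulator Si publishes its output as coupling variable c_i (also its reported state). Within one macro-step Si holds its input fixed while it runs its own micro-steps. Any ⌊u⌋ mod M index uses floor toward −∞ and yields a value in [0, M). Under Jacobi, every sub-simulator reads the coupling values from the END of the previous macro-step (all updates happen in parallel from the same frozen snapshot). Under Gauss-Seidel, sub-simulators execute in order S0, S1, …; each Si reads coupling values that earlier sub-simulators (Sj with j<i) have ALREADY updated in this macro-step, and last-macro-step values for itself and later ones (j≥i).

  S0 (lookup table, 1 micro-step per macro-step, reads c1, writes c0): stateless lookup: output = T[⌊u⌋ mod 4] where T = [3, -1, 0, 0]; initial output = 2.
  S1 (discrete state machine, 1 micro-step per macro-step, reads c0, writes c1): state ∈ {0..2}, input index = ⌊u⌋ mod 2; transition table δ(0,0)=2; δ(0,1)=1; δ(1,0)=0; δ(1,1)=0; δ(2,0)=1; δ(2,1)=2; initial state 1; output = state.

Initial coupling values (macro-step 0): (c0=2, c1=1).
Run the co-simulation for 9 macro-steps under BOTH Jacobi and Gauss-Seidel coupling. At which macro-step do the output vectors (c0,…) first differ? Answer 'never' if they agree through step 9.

first divergence at macro-step: never

[Jacobi] macro 1: S0 reads c1=1 → after 1×micro: -1; S1 reads c0=2 → after 1×micro: 0 ⇒ (c0=-1, c1=0)
[Jacobi] macro 2: S0 reads c1=0 → after 1×micro: 3; S1 reads c0=-1 → after 1×micro: 1 ⇒ (c0=3, c1=1)
[Jacobi] macro 3: S0 reads c1=1 → after 1×micro: -1; S1 reads c0=3 → after 1×micro: 0 ⇒ (c0=-1, c1=0)
[Jacobi] macro 4: S0 reads c1=0 → after 1×micro: 3; S1 reads c0=-1 → after 1×micro: 1 ⇒ (c0=3, c1=1)
[Jacobi] macro 5: S0 reads c1=1 → after 1×micro: -1; S1 reads c0=3 → after 1×micro: 0 ⇒ (c0=-1, c1=0)
[Jacobi] macro 6: S0 reads c1=0 → after 1×micro: 3; S1 reads c0=-1 → after 1×micro: 1 ⇒ (c0=3, c1=1)
[Jacobi] macro 7: S0 reads c1=1 → after 1×micro: -1; S1 reads c0=3 → after 1×micro: 0 ⇒ (c0=-1, c1=0)
[Jacobi] macro 8: S0 reads c1=0 → after 1×micro: 3; S1 reads c0=-1 → after 1×micro: 1 ⇒ (c0=3, c1=1)
[Jacobi] macro 9: S0 reads c1=1 → after 1×micro: -1; S1 reads c0=3 → after 1×micro: 0 ⇒ (c0=-1, c1=0)
[Gauss-Seidel] macro 1: S0 reads c1=1 → after 1×micro: -1; S1 reads c0=-1 → after 1×micro: 0 ⇒ (c0=-1, c1=0)
[Gauss-Seidel] macro 2: S0 reads c1=0 → after 1×micro: 3; S1 reads c0=3 → after 1×micro: 1 ⇒ (c0=3, c1=1)
[Gauss-Seidel] macro 3: S0 reads c1=1 → after 1×micro: -1; S1 reads c0=-1 → after 1×micro: 0 ⇒ (c0=-1, c1=0)
[Gauss-Seidel] macro 4: S0 reads c1=0 → after 1×micro: 3; S1 reads c0=3 → after 1×micro: 1 ⇒ (c0=3, c1=1)
[Gauss-Seidel] macro 5: S0 reads c1=1 → after 1×micro: -1; S1 reads c0=-1 → after 1×micro: 0 ⇒ (c0=-1, c1=0)
[Gauss-Seidel] macro 6: S0 reads c1=0 → after 1×micro: 3; S1 reads c0=3 → after 1×micro: 1 ⇒ (c0=3, c1=1)
[Gauss-Seidel] macro 7: S0 reads c1=1 → after 1×micro: -1; S1 reads c0=-1 → after 1×micro: 0 ⇒ (c0=-1, c1=0)
[Gauss-Seidel] macro 8: S0 reads c1=0 → after 1×micro: 3; S1 reads c0=3 → after 1×micro: 1 ⇒ (c0=3, c1=1)
[Gauss-Seidel] macro 9: S0 reads c1=1 → after 1×micro: -1; S1 reads c0=-1 → after 1×micro: 0 ⇒ (c0=-1, c1=0)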